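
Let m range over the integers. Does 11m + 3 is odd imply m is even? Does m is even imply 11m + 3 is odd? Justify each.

(→) Suppose 11m + 3 is odd. Since 11 is odd, 11m and m have the same parity, so 11m + 3 ≡ m + 3 (mod 2). As 3 is odd, 11m + 3 is odd exactly when m is even. Thus m is even.

(←) Conversely, suppose m is even; write m = 2j. Then 11m + 3 = 11·(2j) + 3 = 2·11j + 3, which is odd.

Both implications hold.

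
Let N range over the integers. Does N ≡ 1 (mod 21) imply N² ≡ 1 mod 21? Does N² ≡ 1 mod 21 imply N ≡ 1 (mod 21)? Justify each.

(→) Suppose N ≡ 1 (mod 21). Write N = 21j + 1. Then (21j + 1)² = 441j² + 42j + 1 = 21(21j² + 2j) + 1, so N² ≡ 1 (mod 21).

(←) This fails: take N = 8. Then 8² = 64 ≡ 1 (mod 21), yet 8 ≡ 8 (mod 21), not 1.

Only the forward direction holds.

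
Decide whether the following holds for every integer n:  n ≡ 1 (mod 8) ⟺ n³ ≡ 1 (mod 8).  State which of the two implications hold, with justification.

(→) Suppose n ≡ 1 (mod 8). Write n = 8j + 1. Then (8j + 1)³ = 512j³ + 192j² + 24j + 1 = 8(64j³ + 24j² + 3j) + 1, so n³ ≡ 1 (mod 8).

(←) For the converse, argue contrapositively. If n ≢ 1 (mod 8), then n is congruent to one of 0, 2, 3, 4, 5, 6, 7 modulo 8, and these give n³ ≡ 0, 0, 3, 0, 5, 0, 7 respectively — never 1.

Both directions hold; the statement is true.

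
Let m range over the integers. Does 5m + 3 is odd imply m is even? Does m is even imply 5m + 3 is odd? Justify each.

[⇐] Suppose m is even; write m = 2j. Then 5m + 3 = 5·(2j) + 3 = 2·5j + 3, which is odd.

[⇒] Suppose 5m + 3 is odd. Since 5 is odd, 5m and m have the same parity, so 5m + 3 ≡ m + 3 (mod 2). As 3 is odd, 5m + 3 is odd exactly when m is even. Thus m is even.

Both directions hold.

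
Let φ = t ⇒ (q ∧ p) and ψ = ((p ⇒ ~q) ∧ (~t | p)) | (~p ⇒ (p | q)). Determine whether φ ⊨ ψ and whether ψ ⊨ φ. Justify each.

(⇒) holds; (⇐) fails.

Forward direction. Assume the antecedent. If t is true, the antecedent forces (t = T, p = T, q = T), and the consequent holds there. If t is false, the consequent reduces to true regardless of the other variables. Either way the consequent holds.

Converse. This fails. Under t = T, p = T, q = F, the left side is false but the right side is true.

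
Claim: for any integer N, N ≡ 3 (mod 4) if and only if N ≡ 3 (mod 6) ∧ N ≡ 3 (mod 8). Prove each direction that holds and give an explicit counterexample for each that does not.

(⇒) fails; (⇐) holds.

(⟸) If N ≡ 3 (mod 6) and N ≡ 3 (mod 8), then by the Chinese remainder theorem N ≡ 3 (mod 24). Since 3 ≡ 3 (mod 4) and 4 ∣ 24, we get N ≡ 3 (mod 4).

(⟹) This fails: N = 7 gives 7 ≡ 3 (mod 4) but 7 ≡ 1 (mod 6), so the conjunction on the right does not hold.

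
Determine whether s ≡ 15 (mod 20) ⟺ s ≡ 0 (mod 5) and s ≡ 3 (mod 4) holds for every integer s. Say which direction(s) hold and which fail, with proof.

The biconditional holds.

[⇒] Suppose s ≡ 15 (mod 20); write s = 20j + 15. Since 5 ∣ 20, reducing mod 5 gives s ≡ 15 ≡ 0 (mod 5); since 4 ∣ 20, reducing mod 4 gives s ≡ 15 ≡ 3 (mod 4).

[⇐] Conversely, if s ≡ 0 (mod 5) and s ≡ 3 (mod 4), then by the Chinese remainder theorem s ≡ 15 (mod 20). This is exactly s ≡ 15 (mod 20).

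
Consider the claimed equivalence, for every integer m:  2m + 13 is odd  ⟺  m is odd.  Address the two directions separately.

Forward direction. This fails: take m = 0. Then 2m + 13 = 13, which is odd, yet m = 0 is even, not odd.

Converse. Suppose m is odd. Since 2 is even, 2m is even for every m, so 2m + 13 has the same parity as 13, which is odd. Hence 2m + 13 is odd.

Not equivalent: only (⇐) holds.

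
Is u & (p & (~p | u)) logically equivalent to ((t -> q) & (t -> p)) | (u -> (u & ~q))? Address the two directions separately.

[⇐] This fails. Under p = F, u = F, t = F, q = F, the left side is false but the right side is true.

[⇒] Assume the antecedent. If p is true, the consequent reduces to true regardless of the other variables. If p is false, the antecedent cannot hold. Either way the consequent holds.

Only the forward implication holds.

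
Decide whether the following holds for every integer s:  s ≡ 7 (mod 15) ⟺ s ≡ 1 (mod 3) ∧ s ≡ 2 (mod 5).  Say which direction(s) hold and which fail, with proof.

Converse. If s ≡ 1 (mod 3) and s ≡ 2 (mod 5), then by the Chinese remainder theorem s ≡ 7 (mod 15). This is exactly s ≡ 7 (mod 15).

Forward direction. Suppose s ≡ 7 (mod 15); write s = 15j + 7. Since 3 ∣ 15, reducing mod 3 gives s ≡ 7 ≡ 1 (mod 3); since 5 ∣ 15, reducing mod 5 gives s ≡ 7 ≡ 2 (mod 5).

Both directions hold; the statement is true.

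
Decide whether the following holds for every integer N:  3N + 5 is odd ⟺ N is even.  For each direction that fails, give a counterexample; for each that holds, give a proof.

Equivalent; both directions hold.

(⟹) Suppose 3N + 5 is odd. Since 3 is odd, 3N and N have the same parity, so 3N + 5 ≡ N + 5 (mod 2). As 5 is odd, 3N + 5 is odd exactly when N is even. Thus N is even.

(⟸) Conversely, suppose N is even; write N = 2j. Then 3N + 5 = 3·(2j) + 5 = 2·3j + 5, which is odd.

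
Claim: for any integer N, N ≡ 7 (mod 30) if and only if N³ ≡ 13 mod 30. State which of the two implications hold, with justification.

[⇒] Suppose N ≡ 7 (mod 30). Write N = 30j + 7. Then (30j + 7)³ = 27000j³ + 18900j² + 4410j + 343 = 30(900j³ + 630j² + 147j + 11) + 13, so N³ ≡ 13 (mod 30).

[⇐] Conversely, suppose N³ ≡ 13 (mod 30). The only residue r in {0, …, 29} with r³ ≡ 13 (mod 30) is r = 7, so N ≡ 7 (mod 30).

Both directions hold.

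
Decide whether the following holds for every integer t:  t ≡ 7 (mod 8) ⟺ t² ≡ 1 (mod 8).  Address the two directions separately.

The forward direction holds; the converse fails.

(→) Suppose t ≡ 7 (mod 8). Write t = 8j + 7. Then (8j + 7)² = 64j² + 112j + 49 = 8(8j² + 14j + 6) + 1, so t² ≡ 1 (mod 8).

(←) This fails: take t = 1. Then 1² = 1 ≡ 1 (mod 8), yet 1 ≡ 1 (mod 8), not 7.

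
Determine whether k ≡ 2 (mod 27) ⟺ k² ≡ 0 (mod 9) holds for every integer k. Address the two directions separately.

Both directions fail.

[⇒] This fails: take k = 2. Then 2 ≡ 2 (mod 27), but 2² = 4 ≡ 4 (mod 9), not 0.

[⇐] This fails: take k = 0. Then 0² = 0 ≡ 0 (mod 9), yet 0 ≡ 0 (mod 27), not 2.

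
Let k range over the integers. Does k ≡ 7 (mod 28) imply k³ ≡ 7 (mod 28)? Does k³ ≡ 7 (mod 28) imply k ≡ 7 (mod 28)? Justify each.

Both directions hold; the statement is true.

(→) Suppose k ≡ 7 (mod 28). Write k = 28j + 7. Then (28j + 7)³ = 21952j³ + 16464j² + 4116j + 343 = 28(784j³ + 588j² + 147j + 12) + 7, so k³ ≡ 7 (mod 28).

(←) Conversely, suppose k³ ≡ 7 (mod 28). The only residue r in {0, …, 27} with r³ ≡ 7 (mod 28) is r = 7, so k ≡ 7 (mod 28).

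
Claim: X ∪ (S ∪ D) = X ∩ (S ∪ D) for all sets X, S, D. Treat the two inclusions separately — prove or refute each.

The sets are not equal: only the reverse inclusion holds.

(⟹) This inclusion fails. Take X = {1}, S = ∅, D = ∅; then 1 ∈ X ∪ (S ∪ D) but 1 ∉ X ∩ (S ∪ D).

(⟸) Let x ∈ X ∩ (S ∪ D). Then either x ∈ X ∩ S and x ∉ D; or x ∈ X ∩ D and x ∉ S; or x ∈ X ∩ S ∩ D. In each case x ∈ X ∪ (S ∪ D), so X ∩ (S ∪ D) ⊆ X ∪ (S ∪ D).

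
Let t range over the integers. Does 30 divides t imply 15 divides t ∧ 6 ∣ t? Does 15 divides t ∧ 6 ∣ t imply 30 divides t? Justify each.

[⇒] If 30 ∣ t, write t = 30q. Since 30 = 2·15, t = 15·(2q), so 15 ∣ t; and since 30 = 5·6, t = 6·(5q), so 6 ∣ t.

[⇐] Suppose 15 ∣ t and 6 ∣ t. Any common multiple of 15 and 6 is a multiple of their lcm; here lcm(15, 6) = 15·6/gcd(15, 6) = 90/3 = 30, so 30 ∣ t.

The biconditional holds.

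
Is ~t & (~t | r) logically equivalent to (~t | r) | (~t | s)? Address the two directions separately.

Only the forward direction holds.

[⇒] Assume the antecedent. If t is true, the antecedent cannot hold. If t is false, (~t | r) | (~t | s) reduces to true regardless of the other variables. Either way (~t | r) | (~t | s) holds.

[⇐] This fails. Under t = T, r = T, s = F, the left side is false but the right side is true.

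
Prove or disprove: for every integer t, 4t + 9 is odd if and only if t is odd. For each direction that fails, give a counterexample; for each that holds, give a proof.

Only the converse holds.

[⇒] This fails: take t = 6. Then 4t + 9 = 33, which is odd, yet t = 6 is even, not odd.

[⇐] Suppose t is odd. Since 4 is even, 4t is even for every t, so 4t + 9 has the same parity as 9, which is odd. Hence 4t + 9 is odd.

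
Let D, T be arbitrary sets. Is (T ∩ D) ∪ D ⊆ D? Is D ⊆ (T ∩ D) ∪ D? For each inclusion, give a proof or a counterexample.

The two sets are equal.

(⊇) Let x ∈ D. Then either x ∈ D and x ∉ T; or x ∈ D ∩ T. In each case x ∈ (T ∩ D) ∪ D, so D ⊆ (T ∩ D) ∪ D.

(⊆) Let x ∈ (T ∩ D) ∪ D. Then either x ∈ D and x ∉ T; or x ∈ D ∩ T. In each case x ∈ D, so (T ∩ D) ∪ D ⊆ D.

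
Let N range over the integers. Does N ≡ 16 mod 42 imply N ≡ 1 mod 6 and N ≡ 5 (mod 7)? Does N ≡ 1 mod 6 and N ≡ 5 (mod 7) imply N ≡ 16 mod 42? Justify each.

Both directions fail.

Forward direction. This fails: N = 16 gives 16 ≡ 16 (mod 42) but 16 ≡ 4 (mod 6), so the conjunction on the right does not hold.

Converse. This fails: N = 19 satisfies both congruences on the right (19 ≡ 1 mod 6 and 19 ≡ 5 mod 7) yet 19 ≡ 19 (mod 42), not 16.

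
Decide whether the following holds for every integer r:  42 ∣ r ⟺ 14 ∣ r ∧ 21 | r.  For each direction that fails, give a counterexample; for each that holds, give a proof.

Both directions hold.

Forward direction. If 42 ∣ r, write r = 42q. Since 42 = 3·14, r = 14·(3q), so 14 ∣ r; and since 42 = 2·21, r = 21·(2q), so 21 ∣ r.

Converse. Suppose 14 ∣ r and 21 ∣ r. Any common multiple of 14 and 21 is a multiple of their lcm; here lcm(14, 21) = 14·21/gcd(14, 21) = 294/7 = 42, so 42 ∣ r.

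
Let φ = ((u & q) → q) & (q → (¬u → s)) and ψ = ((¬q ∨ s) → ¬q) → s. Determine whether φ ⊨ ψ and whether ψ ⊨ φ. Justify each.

(⇒) This fails. Under q = F, u = F, s = F, the left side is true but the right side is false.

(⇐) Assume the antecedent. If q is true, the antecedent forces (q = T, u = F, s = T) or (q = T, u = T, s = T), and ((u & q) → q) & (q → (¬u → s)) holds there. If q is false, ((u & q) → q) & (q → (¬u → s)) reduces to true regardless of the other variables. Either way ((u & q) → q) & (q → (¬u → s)) holds.

(⇒) fails; (⇐) holds.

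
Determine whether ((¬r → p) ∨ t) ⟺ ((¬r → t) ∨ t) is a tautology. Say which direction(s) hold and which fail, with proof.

[⇒] This fails. Under t = F, r = F, p = T, the left side is true but the right side is false.

[⇐] Assume the antecedent. If t is true, (¬r → p) ∨ t reduces to true regardless of the other variables. If t is false, the antecedent forces (t = F, r = T, p = F) or (t = F, r = T, p = T), and (¬r → p) ∨ t holds there. Either way (¬r → p) ∨ t holds.

(⇒) fails; (⇐) holds.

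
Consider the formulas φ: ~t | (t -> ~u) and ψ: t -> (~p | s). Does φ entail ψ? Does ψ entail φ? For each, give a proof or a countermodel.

Neither direction holds.

(⟹) This fails. Under u = F, t = T, p = T, s = F, the left side is true but the right side is false.

(⟸) This fails. Under u = T, t = T, p = F, s = F, the left side is false but the right side is true.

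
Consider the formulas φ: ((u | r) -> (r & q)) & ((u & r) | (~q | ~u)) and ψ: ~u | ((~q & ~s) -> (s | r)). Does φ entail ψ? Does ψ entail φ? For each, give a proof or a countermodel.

(⟸) This fails. Under u = F, r = T, s = F, q = F, the left side is false but the right side is true.

(⟹) Assume the antecedent. If u is true, the antecedent forces (u = T, r = T, s = F, q = T) or (u = T, r = T, s = T, q = T), and ~u | ((~q & ~s) -> (s | r)) holds there. If u is false, ~u | ((~q & ~s) -> (s | r)) reduces to true regardless of the other variables. Either way ~u | ((~q & ~s) -> (s | r)) holds.

Only the forward implication holds.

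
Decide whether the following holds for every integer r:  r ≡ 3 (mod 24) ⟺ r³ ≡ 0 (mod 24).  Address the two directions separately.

Forward direction. This fails: take r = 3. Then 3 ≡ 3 (mod 24), but 3³ = 27 ≡ 3 (mod 24), not 0.

Converse. This fails: take r = 0. Then 0³ = 0 ≡ 0 (mod 24), yet 0 ≡ 0 (mod 24), not 3.

Neither direction holds.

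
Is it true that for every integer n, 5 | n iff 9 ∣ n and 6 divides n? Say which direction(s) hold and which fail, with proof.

Forward direction. This fails: take n = 5. Certainly 5 ∣ 5, but 9 ∤ 5.

Converse. This fails: take n = 18. Both 9 ∣ 18 and 6 ∣ 18, yet 18 is not a multiple of 5 (since 18 = 3·5 + 3), so 5 ∤ 18.

(⇒) fails and (⇐) fails.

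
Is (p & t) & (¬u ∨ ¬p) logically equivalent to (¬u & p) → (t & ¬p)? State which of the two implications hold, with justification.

(⇒) This fails. Under p = T, t = T, u = F, the left side is true but the right side is false.

(⇐) This fails. Under p = F, t = F, u = F, the left side is false but the right side is true.

Neither implication holds.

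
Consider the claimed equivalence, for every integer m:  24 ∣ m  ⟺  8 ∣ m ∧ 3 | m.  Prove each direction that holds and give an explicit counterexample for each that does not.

(⇒) If 24 ∣ m, write m = 24q. Since 24 = 3·8, m = 8·(3q), so 8 ∣ m; and since 24 = 8·3, m = 3·(8q), so 3 ∣ m.

(⇐) Suppose 8 ∣ m and 3 ∣ m. Any common multiple of 8 and 3 is a multiple of their lcm; here gcd(8, 3) = 1, so lcm(8, 3) = 8·3 = 24, so 24 ∣ m.

Equivalent; both directions hold.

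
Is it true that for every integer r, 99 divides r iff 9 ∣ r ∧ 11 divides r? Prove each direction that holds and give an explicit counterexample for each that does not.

[⇒] If 99 ∣ r, write r = 99q. Since 99 = 11·9, r = 9·(11q), so 9 ∣ r; and since 99 = 9·11, r = 11·(9q), so 11 ∣ r.

[⇐] Suppose 9 ∣ r and 11 ∣ r. Any common multiple of 9 and 11 is a multiple of their lcm; here gcd(9, 11) = 1, so lcm(9, 11) = 9·11 = 99, so 99 ∣ r.

The biconditional holds.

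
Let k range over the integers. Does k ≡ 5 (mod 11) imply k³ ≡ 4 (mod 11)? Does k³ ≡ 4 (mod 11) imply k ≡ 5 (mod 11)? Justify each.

Equivalent; both directions hold.

(⟸) For the converse, argue contrapositively. If k ≢ 5 (mod 11), then k is congruent to one of 0, 1, 2, 3, 4, 6, 7, 8, 9, 10 modulo 11, and these give k³ ≡ 0, 1, 8, 5, 9, 7, 2, 6, 3, 10 respectively — never 4.

(⟹) Suppose k ≡ 5 (mod 11). Write k = 11j + 5. Then (11j + 5)³ = 1331j³ + 1815j² + 825j + 125 = 11(121j³ + 165j² + 75j + 11) + 4, so k³ ≡ 4 (mod 11).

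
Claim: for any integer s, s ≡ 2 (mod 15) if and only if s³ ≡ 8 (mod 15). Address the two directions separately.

The biconditional holds.

[⇒] Suppose s ≡ 2 (mod 15). Write s = 15j + 2. Then (15j + 2)³ = 3375j³ + 1350j² + 180j + 8 = 15(225j³ + 90j² + 12j) + 8, so s³ ≡ 8 (mod 15).

[⇐] Conversely, suppose s³ ≡ 8 (mod 15). The only residue r in {0, …, 14} with r³ ≡ 8 (mod 15) is r = 2, so s ≡ 2 (mod 15).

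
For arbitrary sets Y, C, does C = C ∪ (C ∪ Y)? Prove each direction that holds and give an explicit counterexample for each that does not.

(⊆) holds; (⊇) fails.

(⊆) Let x ∈ C. Then either x ∈ C and x ∉ Y; or x ∈ Y ∩ C. In each case x ∈ C ∪ (C ∪ Y), so C ⊆ C ∪ (C ∪ Y).

(⊇) This inclusion fails. Take Y = {1}, C = ∅; then 1 ∈ C ∪ (C ∪ Y) but 1 ∉ C.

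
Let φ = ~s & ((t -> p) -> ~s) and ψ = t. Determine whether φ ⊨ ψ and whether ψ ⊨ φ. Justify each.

Neither implication holds.

(⇒) This fails. Under t = F, s = F, p = F, the left side is true but the right side is false.

(⇐) This fails. Under t = T, s = T, p = F, the left side is false but the right side is true.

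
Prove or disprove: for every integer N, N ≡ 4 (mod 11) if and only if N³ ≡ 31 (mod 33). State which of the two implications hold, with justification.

Only the converse holds.

(→) This fails: take N = 15. Then 15 ≡ 4 (mod 11), but 15³ = 3375 ≡ 9 (mod 33), not 31.

(←) Conversely, the residues r modulo 33 with r³ ≡ 31 (mod 33) are exactly {4}, and each is ≡ 4 (mod 11).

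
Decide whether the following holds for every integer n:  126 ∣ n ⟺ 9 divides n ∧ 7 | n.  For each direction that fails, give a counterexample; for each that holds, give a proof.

[⇒] If 126 ∣ n, write n = 126q. Since 126 = 14·9, n = 9·(14q), so 9 ∣ n; and since 126 = 18·7, n = 7·(18q), so 7 ∣ n.

[⇐] This fails: take n = 63. Both 9 ∣ 63 and 7 ∣ 63, yet 63 is not a multiple of 126 (since 63 = 0·126 + 63), so 126 ∤ 63.

Only the forward implication holds.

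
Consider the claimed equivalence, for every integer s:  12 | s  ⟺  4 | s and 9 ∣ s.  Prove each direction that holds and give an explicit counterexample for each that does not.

Only the converse holds.

(⇒) This fails: take s = 12. Certainly 12 ∣ 12, but 9 ∤ 12.

(⇐) Suppose 4 ∣ s and 9 ∣ s. Any common multiple of 4 and 9 is a multiple of their lcm; here gcd(4, 9) = 1, so lcm(4, 9) = 4·9 = 36, so 36 ∣ s. Since 12 ∣ 36, it follows that 12 ∣ s.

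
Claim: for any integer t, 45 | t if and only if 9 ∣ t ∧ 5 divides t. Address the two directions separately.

(⟹) If 45 ∣ t, write t = 45q. Since 45 = 5·9, t = 9·(5q), so 9 ∣ t; and since 45 = 9·5, t = 5·(9q), so 5 ∣ t.

(⟸) Suppose 9 ∣ t and 5 ∣ t. Any common multiple of 9 and 5 is a multiple of their lcm; here gcd(9, 5) = 1, so lcm(9, 5) = 9·5 = 45, so 45 ∣ t.

Both directions hold; the statement is true.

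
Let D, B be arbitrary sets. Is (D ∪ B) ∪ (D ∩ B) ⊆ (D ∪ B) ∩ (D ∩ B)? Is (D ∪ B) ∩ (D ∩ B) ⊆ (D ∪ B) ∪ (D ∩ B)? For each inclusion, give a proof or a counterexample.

(⊆) This inclusion fails. Take D = {1}, B = ∅; then 1 ∈ (D ∪ B) ∪ (D ∩ B) but 1 ∉ (D ∪ B) ∩ (D ∩ B).

(⊇) Let x ∈ (D ∪ B) ∩ (D ∩ B). Then x ∈ D ∩ B, from which x ∈ (D ∪ B) ∪ (D ∩ B).

Only the reverse inclusion holds.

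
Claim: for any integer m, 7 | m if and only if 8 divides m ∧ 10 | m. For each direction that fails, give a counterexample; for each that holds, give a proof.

Both directions fail.

Forward direction. This fails: take m = 7. Certainly 7 ∣ 7, but 8 ∤ 7.

Converse. This fails: take m = 40. Both 8 ∣ 40 and 10 ∣ 40, yet 40 is not a multiple of 7 (since 40 = 5·7 + 5), so 7 ∤ 40.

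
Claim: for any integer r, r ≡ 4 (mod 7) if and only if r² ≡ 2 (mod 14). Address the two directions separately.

(⟹) This fails: take r = 11. Then 11 ≡ 4 (mod 7), but 11² = 121 ≡ 9 (mod 14), not 2.

(⟸) This fails: take r = 10. Then 10² = 100 ≡ 2 (mod 14), yet 10 ≡ 3 (mod 7), not 4.

Neither implication holds.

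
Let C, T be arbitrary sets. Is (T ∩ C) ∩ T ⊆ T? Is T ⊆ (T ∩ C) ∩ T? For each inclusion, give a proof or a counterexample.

(⊆) holds; (⊇) fails.

(⟹) Let x ∈ (T ∩ C) ∩ T. Then x ∈ C ∩ T, from which x ∈ T.

(⟸) This inclusion fails. Take C = ∅, T = {1}; then 1 ∈ T but 1 ∉ (T ∩ C) ∩ T.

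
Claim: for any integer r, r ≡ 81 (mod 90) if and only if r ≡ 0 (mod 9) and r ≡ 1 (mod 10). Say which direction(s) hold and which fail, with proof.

Equivalent; both directions hold.

(←) If r ≡ 0 (mod 9) and r ≡ 1 (mod 10), then by the Chinese remainder theorem r ≡ 81 (mod 90). This is exactly r ≡ 81 (mod 90).

(→) Suppose r ≡ 81 (mod 90); write r = 90j + 81. Since 9 ∣ 90, reducing mod 9 gives r ≡ 81 ≡ 0 (mod 9); since 10 ∣ 90, reducing mod 10 gives r ≡ 81 ≡ 1 (mod 10).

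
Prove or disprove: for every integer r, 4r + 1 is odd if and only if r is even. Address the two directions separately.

Not equivalent: only (⇐) holds.

(→) This fails: take r = 1. Then 4r + 1 = 5, which is odd, yet r = 1 is odd, not even.

(←) Suppose r is even. Since 4 is even, 4r is even for every r, so 4r + 1 has the same parity as 1, which is odd. Hence 4r + 1 is odd.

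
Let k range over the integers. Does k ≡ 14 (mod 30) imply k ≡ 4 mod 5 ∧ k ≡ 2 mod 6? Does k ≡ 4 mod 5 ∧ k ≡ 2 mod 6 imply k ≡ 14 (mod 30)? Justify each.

Both directions hold; the statement is true.

(⇒) Suppose k ≡ 14 (mod 30); write k = 30j + 14. Since 5 ∣ 30, reducing mod 5 gives k ≡ 14 ≡ 4 (mod 5); since 6 ∣ 30, reducing mod 6 gives k ≡ 14 ≡ 2 (mod 6).

(⇐) Conversely, if k ≡ 4 (mod 5) and k ≡ 2 (mod 6), then by the Chinese remainder theorem k ≡ 14 (mod 30). This is exactly k ≡ 14 (mod 30).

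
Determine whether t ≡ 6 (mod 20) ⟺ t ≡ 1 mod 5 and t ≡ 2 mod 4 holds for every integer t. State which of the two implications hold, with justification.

[⇒] Suppose t ≡ 6 (mod 20); write t = 20j + 6. Since 5 ∣ 20, reducing mod 5 gives t ≡ 6 ≡ 1 (mod 5); since 4 ∣ 20, reducing mod 4 gives t ≡ 6 ≡ 2 (mod 4).

[⇐] Conversely, if t ≡ 1 (mod 5) and t ≡ 2 (mod 4), then by the Chinese remainder theorem t ≡ 6 (mod 20). This is exactly t ≡ 6 (mod 20).

Equivalent; both directions hold.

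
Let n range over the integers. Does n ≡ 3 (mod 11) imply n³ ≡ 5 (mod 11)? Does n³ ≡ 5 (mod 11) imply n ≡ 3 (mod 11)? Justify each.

(⇐) For the converse, argue contrapositively. If n ≢ 3 (mod 11), then n is congruent to one of 0, 1, 2, 4, 5, 6, 7, 8, 9, 10 modulo 11, and these give n³ ≡ 0, 1, 8, 9, 4, 7, 2, 6, 3, 10 respectively — never 5.

(⇒) Suppose n ≡ 3 (mod 11). Write n = 11j + 3. Then (11j + 3)³ = 1331j³ + 1089j² + 297j + 27 = 11(121j³ + 99j² + 27j + 2) + 5, so n³ ≡ 5 (mod 11).

Equivalent; both directions hold.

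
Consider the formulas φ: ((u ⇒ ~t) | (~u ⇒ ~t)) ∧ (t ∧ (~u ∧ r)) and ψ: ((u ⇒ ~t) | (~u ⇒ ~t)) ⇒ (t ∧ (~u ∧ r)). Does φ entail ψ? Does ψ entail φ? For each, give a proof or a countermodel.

The biconditional holds.

Forward direction. Assume the antecedent. If r is true, the antecedent forces (r = T, t = T, u = F), and the consequent holds there. If r is false, the antecedent cannot hold. Either way the consequent holds.

Converse. Assume the antecedent. If r is true, the antecedent forces (r = T, t = T, u = F), and the consequent holds there. If r is false, the antecedent cannot hold. Either way the consequent holds.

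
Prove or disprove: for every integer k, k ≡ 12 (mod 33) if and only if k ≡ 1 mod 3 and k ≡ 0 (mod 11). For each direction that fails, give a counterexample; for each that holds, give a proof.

Both directions fail.

(→) This fails: k = 12 gives 12 ≡ 12 (mod 33) but 12 ≡ 0 (mod 3), so the conjunction on the right does not hold.

(←) This fails: k = 22 satisfies both congruences on the right (22 ≡ 1 mod 3 and 22 ≡ 0 mod 11) yet 22 ≡ 22 (mod 33), not 12.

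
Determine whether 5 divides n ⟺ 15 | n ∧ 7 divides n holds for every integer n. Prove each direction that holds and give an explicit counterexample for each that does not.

The forward direction fails; the converse holds.

(→) This fails: take n = 5. Certainly 5 ∣ 5, but 15 ∤ 5.

(←) Suppose 15 ∣ n and 7 ∣ n. Any common multiple of 15 and 7 is a multiple of their lcm; here gcd(15, 7) = 1, so lcm(15, 7) = 15·7 = 105, so 105 ∣ n. Since 5 ∣ 105, it follows that 5 ∣ n.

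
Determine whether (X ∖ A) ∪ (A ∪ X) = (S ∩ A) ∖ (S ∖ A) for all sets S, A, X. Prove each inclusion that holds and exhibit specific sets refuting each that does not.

(⟹) This inclusion fails. Take S = ∅, A = {1}, X = ∅; then 1 ∈ (X ∖ A) ∪ (A ∪ X) but 1 ∉ (S ∩ A) ∖ (S ∖ A).

(⟸) Let x ∈ (S ∩ A) ∖ (S ∖ A). Then either x ∈ S ∩ A and x ∉ X; or x ∈ S ∩ A ∩ X. In each case x ∈ (X ∖ A) ∪ (A ∪ X), so (S ∩ A) ∖ (S ∖ A) ⊆ (X ∖ A) ∪ (A ∪ X).

The sets are not equal: only the reverse inclusion holds.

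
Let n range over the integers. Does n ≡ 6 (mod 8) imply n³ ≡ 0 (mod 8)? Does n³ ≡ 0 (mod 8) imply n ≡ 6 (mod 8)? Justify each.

[⇐] This fails: take n = 0. Then 0³ = 0 ≡ 0 (mod 8), yet 0 ≡ 0 (mod 8), not 6.

[⇒] Suppose n ≡ 6 (mod 8). Write n = 8j + 6. Then (8j + 6)³ = 512j³ + 1152j² + 864j + 216 = 8(64j³ + 144j² + 108j + 27) + 0, so n³ ≡ 0 (mod 8).

(⇒) holds; (⇐) fails.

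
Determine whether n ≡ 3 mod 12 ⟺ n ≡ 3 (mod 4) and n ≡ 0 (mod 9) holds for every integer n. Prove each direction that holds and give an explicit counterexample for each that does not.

Only the converse holds.

(⇒) This fails: n = 3 gives 3 ≡ 3 (mod 12) but 3 ≡ 3 (mod 9), so the conjunction on the right does not hold.

(⇐) Conversely, if n ≡ 3 (mod 4) and n ≡ 0 (mod 9), then by the Chinese remainder theorem n ≡ 27 (mod 36). Since 27 ≡ 3 (mod 12) and 12 ∣ 36, we get n ≡ 3 (mod 12).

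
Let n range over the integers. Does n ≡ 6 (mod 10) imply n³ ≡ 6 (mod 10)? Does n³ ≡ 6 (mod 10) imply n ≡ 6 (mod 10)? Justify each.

Forward direction. Suppose n ≡ 6 (mod 10). Write n = 10j + 6. Then (10j + 6)³ = 1000j³ + 1800j² + 1080j + 216 = 10(100j³ + 180j² + 108j + 21) + 6, so n³ ≡ 6 (mod 10).

Converse. Suppose n³ ≡ 6 (mod 10). The only residue r in {0, …, 9} with r³ ≡ 6 (mod 10) is r = 6, so n ≡ 6 (mod 10).

Equivalent; both directions hold.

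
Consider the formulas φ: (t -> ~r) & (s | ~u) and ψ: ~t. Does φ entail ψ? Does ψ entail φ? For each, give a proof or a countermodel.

Neither implication holds.

(⟹) This fails. Under r = F, t = T, u = F, s = F, the left side is true but the right side is false.

(⟸) This fails. Under r = F, t = F, u = T, s = F, the left side is false but the right side is true.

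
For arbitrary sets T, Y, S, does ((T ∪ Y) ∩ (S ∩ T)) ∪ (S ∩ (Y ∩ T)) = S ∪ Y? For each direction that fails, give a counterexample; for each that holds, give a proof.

(⊆) Let x ∈ ((T ∪ Y) ∩ (S ∩ T)) ∪ (S ∩ (Y ∩ T)). Then either x ∈ T ∩ S and x ∉ Y; or x ∈ T ∩ Y ∩ S. In each case x ∈ S ∪ Y, so ((T ∪ Y) ∩ (S ∩ T)) ∪ (S ∩ (Y ∩ T)) ⊆ S ∪ Y.

(⊇) This inclusion fails. Take T = ∅, Y = {1}, S = ∅; then 1 ∈ S ∪ Y but 1 ∉ ((T ∪ Y) ∩ (S ∩ T)) ∪ (S ∩ (Y ∩ T)).

(⊆) holds; (⊇) fails.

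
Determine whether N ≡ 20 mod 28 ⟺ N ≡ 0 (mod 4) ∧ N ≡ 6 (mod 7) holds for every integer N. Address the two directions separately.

(⟹) Suppose N ≡ 20 (mod 28); write N = 28j + 20. Since 4 ∣ 28, reducing mod 4 gives N ≡ 20 ≡ 0 (mod 4); since 7 ∣ 28, reducing mod 7 gives N ≡ 20 ≡ 6 (mod 7).

(⟸) Conversely, if N ≡ 0 (mod 4) and N ≡ 6 (mod 7), then by the Chinese remainder theorem N ≡ 20 (mod 28). This is exactly N ≡ 20 (mod 28).

Equivalent; both directions hold.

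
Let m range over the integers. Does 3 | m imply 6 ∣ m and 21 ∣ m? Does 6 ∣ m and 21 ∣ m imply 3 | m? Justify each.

(⇒) This fails: take m = 3. Certainly 3 ∣ 3, but 6 ∤ 3.

(⇐) Suppose 6 ∣ m and 21 ∣ m. Any common multiple of 6 and 21 is a multiple of their lcm; here lcm(6, 21) = 6·21/gcd(6, 21) = 126/3 = 42, so 42 ∣ m. Since 3 ∣ 42, it follows that 3 ∣ m.

Not equivalent: only (⇐) holds.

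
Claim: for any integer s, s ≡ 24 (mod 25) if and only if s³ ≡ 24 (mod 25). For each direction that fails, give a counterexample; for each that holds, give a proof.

Both directions hold.

Forward direction. Suppose s ≡ 24 (mod 25). Write s = 25j + 24. Then (25j + 24)³ = 15625j³ + 45000j² + 43200j + 13824 = 25(625j³ + 1800j² + 1728j + 552) + 24, so s³ ≡ 24 (mod 25).

Converse. Suppose s³ ≡ 24 (mod 25). The only residue r in {0, …, 24} with r³ ≡ 24 (mod 25) is r = 24, so s ≡ 24 (mod 25).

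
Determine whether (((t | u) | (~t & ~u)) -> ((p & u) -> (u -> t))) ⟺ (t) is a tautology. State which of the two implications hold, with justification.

The forward direction fails; the converse holds.

[⇒] This fails. Under p = F, u = F, t = F, the left side is true but the right side is false.

[⇐] Assume the antecedent. If p is true, the antecedent forces (p = T, u = F, t = T) or (p = T, u = T, t = T), and the consequent holds there. If p is false, the consequent reduces to true regardless of the other variables. Either way the consequent holds.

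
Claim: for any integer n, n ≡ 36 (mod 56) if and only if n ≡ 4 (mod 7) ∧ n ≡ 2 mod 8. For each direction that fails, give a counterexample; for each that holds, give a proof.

[⇒] This fails: n = 36 gives 36 ≡ 36 (mod 56) but 36 ≡ 1 (mod 7), so the conjunction on the right does not hold.

[⇐] This fails: n = 18 satisfies both congruences on the right (18 ≡ 4 mod 7 and 18 ≡ 2 mod 8) yet 18 ≡ 18 (mod 56), not 36.

Neither implication holds.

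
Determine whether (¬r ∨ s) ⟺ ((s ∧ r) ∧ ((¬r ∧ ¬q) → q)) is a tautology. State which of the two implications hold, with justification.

(⇒) fails; (⇐) holds.

(⇒) This fails. Under s = F, q = F, r = F, the left side is true but the right side is false.

(⇐) Assume the antecedent. If s is true, ¬r ∨ s reduces to true regardless of the other variables. If s is false, the antecedent cannot hold. Either way ¬r ∨ s holds.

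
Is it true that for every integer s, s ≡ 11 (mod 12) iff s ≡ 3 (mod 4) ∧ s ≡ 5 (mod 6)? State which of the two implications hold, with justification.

Both directions hold; the statement is true.

(⟹) Suppose s ≡ 11 (mod 12); write s = 12j + 11. Since 4 ∣ 12, reducing mod 4 gives s ≡ 11 ≡ 3 (mod 4); since 6 ∣ 12, reducing mod 6 gives s ≡ 11 ≡ 5 (mod 6).

(⟸) Conversely, if s ≡ 3 (mod 4) and s ≡ 5 (mod 6), then by the Chinese remainder theorem s ≡ 11 (mod 12). This is exactly s ≡ 11 (mod 12).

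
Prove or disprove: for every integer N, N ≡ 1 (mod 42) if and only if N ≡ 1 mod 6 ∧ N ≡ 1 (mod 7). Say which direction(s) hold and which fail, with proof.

Both implications hold.

(⇒) Suppose N ≡ 1 (mod 42); write N = 42j + 1. Since 6 ∣ 42, reducing mod 6 gives N ≡ 1 (mod 6); since 7 ∣ 42, reducing mod 7 gives N ≡ 1 (mod 7).

(⇐) Conversely, if N ≡ 1 (mod 6) and N ≡ 1 (mod 7), then by the Chinese remainder theorem N ≡ 1 (mod 42). This is exactly N ≡ 1 (mod 42).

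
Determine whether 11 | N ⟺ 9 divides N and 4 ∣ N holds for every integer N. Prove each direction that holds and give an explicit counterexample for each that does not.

(⇒) This fails: take N = 11. Certainly 11 ∣ 11, but 9 ∤ 11.

(⇐) This fails: take N = 36. Both 9 ∣ 36 and 4 ∣ 36, yet 36 is not a multiple of 11 (since 36 = 3·11 + 3), so 11 ∤ 36.

Both directions fail.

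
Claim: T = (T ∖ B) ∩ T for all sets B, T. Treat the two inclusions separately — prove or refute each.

Forward inclusion. This inclusion fails. Take B = {1}, T = {1}; then 1 ∈ T but 1 ∉ (T ∖ B) ∩ T.

Reverse inclusion. Let x ∈ (T ∖ B) ∩ T. Then x ∈ T and x ∉ B, from which x ∈ T.

(⊆) fails; (⊇) holds.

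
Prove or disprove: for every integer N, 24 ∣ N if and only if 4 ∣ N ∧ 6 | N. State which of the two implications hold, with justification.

Not equivalent: only (⇒) holds.

Forward direction. If 24 ∣ N, write N = 24q. Since 24 = 6·4, N = 4·(6q), so 4 ∣ N; and since 24 = 4·6, N = 6·(4q), so 6 ∣ N.

Converse. This fails: take N = 12. Both 4 ∣ 12 and 6 ∣ 12, yet 12 is not a multiple of 24 (since 12 = 0·24 + 12), so 24 ∤ 12.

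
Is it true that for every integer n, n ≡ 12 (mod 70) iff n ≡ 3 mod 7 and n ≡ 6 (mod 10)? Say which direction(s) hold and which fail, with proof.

Neither direction holds.

Forward direction. This fails: n = 12 gives 12 ≡ 12 (mod 70) but 12 ≡ 5 (mod 7), so the conjunction on the right does not hold.

Converse. This fails: n = 66 satisfies both congruences on the right (66 ≡ 3 mod 7 and 66 ≡ 6 mod 10) yet 66 ≡ 66 (mod 70), not 12.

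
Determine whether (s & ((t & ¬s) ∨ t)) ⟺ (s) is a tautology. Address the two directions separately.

Only the forward implication holds.

Forward direction. Assume the antecedent. If t is true, the antecedent forces (t = T, s = T), and s holds there. If t is false, the antecedent cannot hold. Either way s holds.

Converse. This fails. Under t = F, s = T, the left side is false but the right side is true.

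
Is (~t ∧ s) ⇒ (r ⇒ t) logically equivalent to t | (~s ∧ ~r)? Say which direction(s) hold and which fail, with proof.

(←) Assume the antecedent. If r is true, the antecedent forces (r = T, s = F, t = T) or (r = T, s = T, t = T), and (~t ∧ s) ⇒ (r ⇒ t) holds there. If r is false, (~t ∧ s) ⇒ (r ⇒ t) reduces to true regardless of the other variables. Either way (~t ∧ s) ⇒ (r ⇒ t) holds.

(→) This fails. Under r = T, s = F, t = F, the left side is true but the right side is false.

(⇒) fails; (⇐) holds.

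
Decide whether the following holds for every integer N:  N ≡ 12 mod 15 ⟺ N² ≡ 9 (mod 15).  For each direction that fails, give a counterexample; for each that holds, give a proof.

The forward direction holds; the converse fails.

[⇒] Suppose N ≡ 12 mod 15. Write N = 15j + 12. Then (15j + 12)² = 225j² + 360j + 144 = 15(15j² + 24j + 9) + 9, so N² ≡ 9 (mod 15).

[⇐] This fails: take N = 3. Then 3² = 9 ≡ 9 (mod 15), yet 3 ≡ 3 (mod 15), not 12.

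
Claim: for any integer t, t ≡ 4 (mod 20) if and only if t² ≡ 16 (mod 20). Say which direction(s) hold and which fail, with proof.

[⇒] Suppose t ≡ 4 (mod 20). Write t = 20j + 4. Then (20j + 4)² = 400j² + 160j + 16 = 20(20j² + 8j) + 16, so t² ≡ 16 (mod 20).

[⇐] This fails: take t = 6. Then 6² = 36 ≡ 16 (mod 20), yet 6 ≡ 6 (mod 20), not 4.

Only the forward implication holds.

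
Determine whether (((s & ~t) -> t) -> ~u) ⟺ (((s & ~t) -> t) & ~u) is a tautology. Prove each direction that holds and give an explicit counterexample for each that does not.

Not equivalent: only (⇐) holds.

(⇒) This fails. Under s = T, t = F, u = F, the left side is true but the right side is false.

(⇐) Assume the antecedent. If s is true, the antecedent forces (s = T, t = T, u = F), and ((s & ~t) -> t) -> ~u holds there. If s is false, the antecedent forces (s = F, t = F, u = F) or (s = F, t = T, u = F), and ((s & ~t) -> t) -> ~u holds there. Either way ((s & ~t) -> t) -> ~u holds.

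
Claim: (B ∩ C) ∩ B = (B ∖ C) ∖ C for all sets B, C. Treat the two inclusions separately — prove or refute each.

Both inclusions fail.

(⟹) This inclusion fails. Take B = {1}, C = {1}; then 1 ∈ (B ∩ C) ∩ B but 1 ∉ (B ∖ C) ∖ C.

(⟸) This inclusion fails. Take B = {1}, C = ∅; then 1 ∈ (B ∖ C) ∖ C but 1 ∉ (B ∩ C) ∩ B.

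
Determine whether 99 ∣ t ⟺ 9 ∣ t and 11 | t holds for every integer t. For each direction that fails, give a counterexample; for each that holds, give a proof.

Both directions hold.

[⇒] If 99 ∣ t, write t = 99q. Since 99 = 11·9, t = 9·(11q), so 9 ∣ t; and since 99 = 9·11, t = 11·(9q), so 11 ∣ t.

[⇐] Suppose 9 ∣ t and 11 ∣ t. Any common multiple of 9 and 11 is a multiple of their lcm; here gcd(9, 11) = 1, so lcm(9, 11) = 9·11 = 99, so 99 ∣ t.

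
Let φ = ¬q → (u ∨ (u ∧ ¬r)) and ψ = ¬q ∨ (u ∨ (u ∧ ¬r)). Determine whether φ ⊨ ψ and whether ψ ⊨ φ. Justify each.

(⟹) This fails. Under r = F, u = F, q = T, the left side is true but the right side is false.

(⟸) This fails. Under r = F, u = F, q = F, the left side is false but the right side is true.

Neither implication holds.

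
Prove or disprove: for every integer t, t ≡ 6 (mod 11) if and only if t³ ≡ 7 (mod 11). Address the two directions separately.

Both directions hold.

(⟹) Suppose t ≡ 6 (mod 11). Write t = 11j + 6. Then (11j + 6)³ = 1331j³ + 2178j² + 1188j + 216 = 11(121j³ + 198j² + 108j + 19) + 7, so t³ ≡ 7 (mod 11).

(⟸) For the converse, argue contrapositively. If t ≢ 6 (mod 11), then t is congruent to one of 0, 1, 2, 3, 4, 5, 7, 8, 9, 10 modulo 11, and these give t³ ≡ 0, 1, 8, 5, 9, 4, 2, 6, 3, 10 respectively — never 7.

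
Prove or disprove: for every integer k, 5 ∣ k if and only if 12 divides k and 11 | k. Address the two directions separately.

Both directions fail.

[⇒] This fails: take k = 5. Certainly 5 ∣ 5, but 12 ∤ 5.

[⇐] This fails: take k = 132. Both 12 ∣ 132 and 11 ∣ 132, yet 132 is not a multiple of 5 (since 132 = 26·5 + 2), so 5 ∤ 132.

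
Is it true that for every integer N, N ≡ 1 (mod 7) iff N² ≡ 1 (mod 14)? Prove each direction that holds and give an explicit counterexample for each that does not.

Neither direction holds.

Forward direction. This fails: take N = 8. Then 8 ≡ 1 (mod 7), but 8² = 64 ≡ 8 (mod 14), not 1.

Converse. This fails: take N = 13. Then 13² = 169 ≡ 1 (mod 14), yet 13 ≡ 6 (mod 7), not 1.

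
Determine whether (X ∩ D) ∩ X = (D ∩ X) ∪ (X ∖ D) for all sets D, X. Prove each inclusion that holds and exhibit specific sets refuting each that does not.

(⊆) holds; (⊇) fails.

Reverse inclusion. This inclusion fails. Take D = ∅, X = {1}; then 1 ∈ (D ∩ X) ∪ (X ∖ D) but 1 ∉ (X ∩ D) ∩ X.

Forward inclusion. Let x ∈ (X ∩ D) ∩ X. Then x ∈ D ∩ X, from which x ∈ (D ∩ X) ∪ (X ∖ D).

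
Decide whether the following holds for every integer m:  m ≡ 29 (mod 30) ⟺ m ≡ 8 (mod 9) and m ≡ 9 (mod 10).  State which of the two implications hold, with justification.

(→) This fails: m = 59 gives 59 ≡ 29 (mod 30) but 59 ≡ 5 (mod 9), so the conjunction on the right does not hold.

(←) Conversely, if m ≡ 8 (mod 9) and m ≡ 9 (mod 10), then by the Chinese remainder theorem m ≡ 89 (mod 90). Since 89 ≡ 29 (mod 30) and 30 ∣ 90, we get m ≡ 29 (mod 30).

(⇒) fails; (⇐) holds.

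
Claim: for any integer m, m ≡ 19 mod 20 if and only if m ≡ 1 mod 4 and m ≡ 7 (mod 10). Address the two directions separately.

Neither implication holds.

(⟹) This fails: m = 19 gives 19 ≡ 19 (mod 20) but 19 ≡ 3 (mod 4), so the conjunction on the right does not hold.

(⟸) This fails: m = 17 satisfies both congruences on the right (17 ≡ 1 mod 4 and 17 ≡ 7 mod 10) yet 17 ≡ 17 (mod 20), not 19.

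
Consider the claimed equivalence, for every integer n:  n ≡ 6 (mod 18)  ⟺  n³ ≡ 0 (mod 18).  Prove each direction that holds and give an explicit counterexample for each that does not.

Not equivalent: only (⇒) holds.

(⟹) Suppose n ≡ 6 (mod 18). Write n = 18j + 6. Then (18j + 6)³ = 5832j³ + 5832j² + 1944j + 216 = 18(324j³ + 324j² + 108j + 12) + 0, so n³ ≡ 0 (mod 18).

(⟸) This fails: take n = 0. Then 0³ = 0 ≡ 0 (mod 18), yet 0 ≡ 0 (mod 18), not 6.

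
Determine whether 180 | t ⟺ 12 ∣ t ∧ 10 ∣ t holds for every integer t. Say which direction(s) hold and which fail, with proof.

(←) This fails: take t = 60. Both 12 ∣ 60 and 10 ∣ 60, yet 60 is not a multiple of 180 (since 60 = 0·180 + 60), so 180 ∤ 60.

(→) If 180 ∣ t, write t = 180q. Since 180 = 15·12, t = 12·(15q), so 12 ∣ t; and since 180 = 18·10, t = 10·(18q), so 10 ∣ t.

Only the forward implication holds.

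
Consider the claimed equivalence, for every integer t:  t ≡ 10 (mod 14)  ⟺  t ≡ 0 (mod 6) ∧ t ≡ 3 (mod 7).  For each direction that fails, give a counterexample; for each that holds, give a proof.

The forward direction fails; the converse holds.

(←) If t ≡ 0 (mod 6) and t ≡ 3 (mod 7), then by the Chinese remainder theorem t ≡ 24 (mod 42). Since 24 ≡ 10 (mod 14) and 14 ∣ 42, we get t ≡ 10 (mod 14).

(→) This fails: t = 10 gives 10 ≡ 10 (mod 14) but 10 ≡ 4 (mod 6), so the conjunction on the right does not hold.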